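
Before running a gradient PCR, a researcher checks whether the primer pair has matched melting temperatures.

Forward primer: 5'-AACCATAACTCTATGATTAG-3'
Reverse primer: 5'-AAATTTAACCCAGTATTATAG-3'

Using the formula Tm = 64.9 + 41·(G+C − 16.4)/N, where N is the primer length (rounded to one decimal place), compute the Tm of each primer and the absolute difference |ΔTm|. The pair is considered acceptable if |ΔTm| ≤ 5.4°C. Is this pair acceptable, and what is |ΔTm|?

|ΔTm| = 1.0°C; the pair is acceptable.

Forward: G+C = 6, N = 20 → Tm = 64.9 + 41·(6 − 16.4)/20 = 43.6°C.
Reverse: G+C = 5, N = 21 → Tm = 64.9 + 41·(5 − 16.4)/21 = 42.6°C.
|ΔTm| = |43.6 − 42.6| = 1.0°C, ≤ 5.4°C.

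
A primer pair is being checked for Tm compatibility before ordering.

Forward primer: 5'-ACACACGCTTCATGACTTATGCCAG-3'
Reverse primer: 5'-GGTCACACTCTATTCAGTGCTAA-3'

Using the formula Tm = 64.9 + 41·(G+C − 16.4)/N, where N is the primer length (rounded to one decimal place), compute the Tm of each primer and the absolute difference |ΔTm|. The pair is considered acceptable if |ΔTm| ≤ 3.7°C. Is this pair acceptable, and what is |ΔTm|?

|ΔTm| = 4.2°C; the pair is not acceptable.

Forward: G+C = 12, N = 25 → Tm = 64.9 + 41·(12 − 16.4)/25 = 57.7°C.
Reverse: G+C = 10, N = 23 → Tm = 64.9 + 41·(10 − 16.4)/23 = 53.5°C.
|ΔTm| = |57.7 − 53.5| = 4.2°C, > 3.7°C.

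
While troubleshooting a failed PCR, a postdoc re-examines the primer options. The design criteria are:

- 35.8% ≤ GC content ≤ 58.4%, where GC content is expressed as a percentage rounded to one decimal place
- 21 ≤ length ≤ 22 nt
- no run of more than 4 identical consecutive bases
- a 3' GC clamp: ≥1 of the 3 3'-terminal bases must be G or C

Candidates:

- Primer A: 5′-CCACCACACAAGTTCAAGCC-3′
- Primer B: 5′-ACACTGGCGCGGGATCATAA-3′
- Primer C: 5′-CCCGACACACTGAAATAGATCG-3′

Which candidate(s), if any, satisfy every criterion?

Primer C only.

Primer A (20 nt, A=7 T=2 G=2 C=9): GC 11/20 = 55.0% ✓; length 20, outside 21–22 ✗; longest run = 2 ✓; 3' end GCC has 3 G/C ✓ — fails.
Primer B (20 nt, A=6 T=3 G=6 C=5): GC 11/20 = 55.0% ✓; length 20, outside 21–22 ✗; longest run = 3 ✓; 3' end TAA has 0 G/C, need ≥1 ✗ — fails.
Primer C (22 nt, A=8 T=3 G=4 C=7): GC 11/22 = 50.0% ✓; length 22 ✓; longest run = 3 ✓; 3' end TCG has 2 G/C ✓ — passes.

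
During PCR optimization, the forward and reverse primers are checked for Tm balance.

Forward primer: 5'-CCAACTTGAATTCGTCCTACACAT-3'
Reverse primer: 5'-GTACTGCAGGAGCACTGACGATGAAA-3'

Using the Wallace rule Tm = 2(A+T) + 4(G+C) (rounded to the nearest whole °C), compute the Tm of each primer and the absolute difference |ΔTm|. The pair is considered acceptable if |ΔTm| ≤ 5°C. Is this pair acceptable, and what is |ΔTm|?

|ΔTm| = 10°C; the pair is not acceptable.

Forward: A=7 T=7 G=2 C=8 → Tm = 2·14 + 4·10 = 68°C.
Reverse: A=9 T=4 G=8 C=5 → Tm = 2·13 + 4·13 = 78°C.
|ΔTm| = |68 − 78| = 10°C, > 5°C.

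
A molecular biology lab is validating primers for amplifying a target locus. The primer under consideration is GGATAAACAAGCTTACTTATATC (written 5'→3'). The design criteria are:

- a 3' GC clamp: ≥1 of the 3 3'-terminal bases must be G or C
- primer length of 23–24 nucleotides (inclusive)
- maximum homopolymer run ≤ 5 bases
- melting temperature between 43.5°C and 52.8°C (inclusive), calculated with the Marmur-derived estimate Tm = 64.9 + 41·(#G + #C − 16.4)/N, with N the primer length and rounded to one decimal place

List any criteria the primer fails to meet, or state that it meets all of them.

Base counts: A=9, T=7, G=3, C=4 (length 23).
GC clamp: 3' end ATC has 1 G/C ✓
length: length 23 ✓
homopolymer run: longest run = 3 ✓
Tm: Tm = 64.9 + 41·(7 − 16.4)/23 = 48.1°C ✓

Meets all criteria.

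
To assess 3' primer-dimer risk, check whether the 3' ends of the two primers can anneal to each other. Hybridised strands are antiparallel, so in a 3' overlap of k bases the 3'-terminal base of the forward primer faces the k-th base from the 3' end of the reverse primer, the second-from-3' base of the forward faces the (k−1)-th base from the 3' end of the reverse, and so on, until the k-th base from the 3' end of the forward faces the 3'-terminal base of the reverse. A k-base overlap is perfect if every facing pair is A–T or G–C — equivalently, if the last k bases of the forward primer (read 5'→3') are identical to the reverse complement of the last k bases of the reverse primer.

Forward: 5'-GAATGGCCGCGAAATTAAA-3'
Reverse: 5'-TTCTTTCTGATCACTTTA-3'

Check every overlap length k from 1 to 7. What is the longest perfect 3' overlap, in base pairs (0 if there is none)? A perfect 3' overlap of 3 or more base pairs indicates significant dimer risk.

Last 7 bases (5'→3') — forward …AATTAAA, reverse …CACTTTA.
Reverse complement of the reverse primer's last 7 bases: TAAAGTG; its first k bases are the reverse complement of the reverse primer's last k bases, so a perfect k-base overlap needs the forward primer's last k bases to equal them.
Comparing (forward last k vs required): k=1: A vs T ✗; k=2: AA vs TA ✗; k=3: AAA vs TAA ✗; k=4: TAAA vs TAAA ✓; k=5: TTAAA vs TAAAG ✗; k=6: ATTAAA vs TAAAGT ✗; k=7: AATTAAA vs TAAAGTG ✗.
Only k = 4 is perfect, so the longest perfect 3' overlap is 4.

Longest perfect overlap: 4 complementary base pairs; significant dimer risk (threshold 3).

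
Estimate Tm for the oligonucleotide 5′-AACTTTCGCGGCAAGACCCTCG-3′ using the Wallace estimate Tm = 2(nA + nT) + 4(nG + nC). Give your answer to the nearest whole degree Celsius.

Base counts: A=5, T=4, G=5, C=8 (length 22).
Tm = 2·(5+4) + 4·(5+8) = 2·9 + 4·13 = 18 + 52 = 70°C.

70°C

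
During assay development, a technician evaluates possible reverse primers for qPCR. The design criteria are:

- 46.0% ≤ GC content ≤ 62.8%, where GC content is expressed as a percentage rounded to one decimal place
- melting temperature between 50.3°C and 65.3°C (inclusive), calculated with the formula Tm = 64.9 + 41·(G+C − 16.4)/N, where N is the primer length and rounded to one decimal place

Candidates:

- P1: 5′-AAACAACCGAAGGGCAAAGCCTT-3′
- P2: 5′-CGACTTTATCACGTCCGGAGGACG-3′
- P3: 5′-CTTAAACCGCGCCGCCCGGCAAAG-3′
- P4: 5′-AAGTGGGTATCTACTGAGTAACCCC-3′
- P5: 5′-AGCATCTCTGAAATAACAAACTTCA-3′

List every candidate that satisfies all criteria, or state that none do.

P1 (23 nt, A=10 T=2 G=5 C=6): GC 11/23 = 47.8% ✓; Tm = 64.9 + 41·(11 − 16.4)/23 = 55.3°C ✓ — passes.
P2 (24 nt, A=5 T=5 G=7 C=7): GC 14/24 = 58.3% ✓; Tm = 64.9 + 41·(14 − 16.4)/24 = 60.8°C ✓ — passes.
P3 (24 nt, A=6 T=2 G=6 C=10): GC 16/24 = 66.7%, outside 46.0–62.8% ✗; Tm = 64.9 + 41·(16 − 16.4)/24 = 64.2°C ✓ — fails.
P4 (25 nt, A=7 T=6 G=6 C=6): GC 12/25 = 48.0% ✓; Tm = 64.9 + 41·(12 − 16.4)/25 = 57.7°C ✓ — passes.
P5 (25 nt, A=11 T=6 G=2 C=6): GC 8/25 = 32.0%, outside 46.0–62.8% ✗; Tm = 64.9 + 41·(8 − 16.4)/25 = 51.1°C ✓ — fails.

P1, P2 and P4.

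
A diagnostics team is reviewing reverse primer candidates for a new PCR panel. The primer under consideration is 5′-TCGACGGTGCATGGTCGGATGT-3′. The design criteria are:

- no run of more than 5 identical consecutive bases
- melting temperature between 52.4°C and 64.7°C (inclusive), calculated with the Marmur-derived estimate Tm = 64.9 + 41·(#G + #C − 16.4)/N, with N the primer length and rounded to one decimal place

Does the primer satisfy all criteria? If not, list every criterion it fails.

Meets all criteria.

Base counts: A=3, T=6, G=9, C=4 (length 22).
homopolymer run: longest run = 2 ✓
Tm: Tm = 64.9 + 41·(13 − 16.4)/22 = 58.6°C ✓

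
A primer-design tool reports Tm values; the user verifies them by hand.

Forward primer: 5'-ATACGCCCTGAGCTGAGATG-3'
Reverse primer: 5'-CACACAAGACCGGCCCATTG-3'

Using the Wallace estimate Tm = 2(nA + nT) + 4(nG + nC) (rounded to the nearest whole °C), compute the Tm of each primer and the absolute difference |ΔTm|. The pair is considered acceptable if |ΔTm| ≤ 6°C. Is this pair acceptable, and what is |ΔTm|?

|ΔTm| = 2°C; the pair is acceptable.

Forward: A=5 T=4 G=6 C=5 → Tm = 2·9 + 4·11 = 62°C.
Reverse: A=6 T=2 G=4 C=8 → Tm = 2·8 + 4·12 = 64°C.
|ΔTm| = |62 − 64| = 2°C, ≤ 6°C.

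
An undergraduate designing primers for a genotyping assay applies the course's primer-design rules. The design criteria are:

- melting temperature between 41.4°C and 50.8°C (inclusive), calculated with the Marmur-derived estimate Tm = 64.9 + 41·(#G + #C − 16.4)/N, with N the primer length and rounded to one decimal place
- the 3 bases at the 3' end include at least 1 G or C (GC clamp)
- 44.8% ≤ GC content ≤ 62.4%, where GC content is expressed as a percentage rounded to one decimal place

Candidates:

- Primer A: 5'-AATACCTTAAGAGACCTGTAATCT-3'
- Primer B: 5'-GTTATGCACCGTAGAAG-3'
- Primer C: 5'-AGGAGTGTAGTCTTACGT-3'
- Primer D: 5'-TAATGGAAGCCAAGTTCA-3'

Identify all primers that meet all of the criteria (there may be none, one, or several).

Primer B only.

Primer A (24 nt, A=9 T=7 G=3 C=5): Tm = 64.9 + 41·(8 − 16.4)/24 = 50.6°C ✓; 3' end TCT has 1 G/C ✓; GC 8/24 = 33.3%, outside 44.8–62.4% ✗ — fails.
Primer B (17 nt, A=5 T=4 G=5 C=3): Tm = 64.9 + 41·(8 − 16.4)/17 = 44.6°C ✓; 3' end AAG has 1 G/C ✓; GC 8/17 = 47.1% ✓ — passes.
Primer C (18 nt, A=4 T=6 G=6 C=2): Tm = 64.9 + 41·(8 − 16.4)/18 = 45.8°C ✓; 3' end CGT has 2 G/C ✓; GC 8/18 = 44.4%, outside 44.8–62.4% ✗ — fails.
Primer D (18 nt, A=7 T=4 G=4 C=3): Tm = 64.9 + 41·(7 − 16.4)/18 = 43.5°C ✓; 3' end TCA has 1 G/C ✓; GC 7/18 = 38.9%, outside 44.8–62.4% ✗ — fails.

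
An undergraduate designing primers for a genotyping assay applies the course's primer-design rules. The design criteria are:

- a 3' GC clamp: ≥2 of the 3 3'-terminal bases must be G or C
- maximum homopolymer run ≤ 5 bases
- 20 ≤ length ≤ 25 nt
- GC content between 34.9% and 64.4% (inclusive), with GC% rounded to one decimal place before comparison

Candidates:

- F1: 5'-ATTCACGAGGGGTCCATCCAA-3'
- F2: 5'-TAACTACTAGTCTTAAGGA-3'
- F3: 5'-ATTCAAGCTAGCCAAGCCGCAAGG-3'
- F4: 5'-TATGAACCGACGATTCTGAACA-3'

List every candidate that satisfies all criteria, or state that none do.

F1 (21 nt, A=6 T=4 G=5 C=6): 3' end CAA has 1 G/C, need ≥2 ✗; longest run = 4 ✓; length 21 ✓; GC 11/21 = 52.4% ✓ — fails.
F2 (19 nt, A=7 T=6 G=3 C=3): 3' end GGA has 2 G/C ✓; longest run = 2 ✓; length 19, outside 20–25 ✗; GC 6/19 = 31.6%, outside 34.9–64.4% ✗ — fails.
F3 (24 nt, A=8 T=3 G=6 C=7): 3' end AGG has 2 G/C ✓; longest run = 2 ✓; length 24 ✓; GC 13/24 = 54.2% ✓ — passes.
F4 (22 nt, A=8 T=5 G=4 C=5): 3' end ACA has 1 G/C, need ≥2 ✗; longest run = 2 ✓; length 22 ✓; GC 9/22 = 40.9% ✓ — fails.

F3 only.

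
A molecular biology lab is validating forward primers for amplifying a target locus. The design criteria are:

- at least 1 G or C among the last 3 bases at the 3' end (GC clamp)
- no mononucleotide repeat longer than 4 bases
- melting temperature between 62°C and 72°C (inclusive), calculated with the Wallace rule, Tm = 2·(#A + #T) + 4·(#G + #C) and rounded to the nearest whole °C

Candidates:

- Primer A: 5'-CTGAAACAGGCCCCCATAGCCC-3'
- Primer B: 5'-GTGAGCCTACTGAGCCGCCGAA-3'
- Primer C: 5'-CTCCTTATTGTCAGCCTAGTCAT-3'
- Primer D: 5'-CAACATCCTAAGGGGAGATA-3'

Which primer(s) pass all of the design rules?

Primer A (22 nt, A=6 T=2 G=4 C=10): 3' end CCC has 3 G/C ✓; longest run = 5, exceeds 4 ✗; Tm = 2·8 + 4·14 = 72°C ✓ — fails.
Primer B (22 nt, A=5 T=3 G=7 C=7): 3' end GAA has 1 G/C ✓; longest run = 2 ✓; Tm = 2·8 + 4·14 = 72°C ✓ — passes.
Primer C (23 nt, A=4 T=9 G=3 C=7): 3' end CAT has 1 G/C ✓; longest run = 2 ✓; Tm = 2·13 + 4·10 = 66°C ✓ — passes.
Primer D (20 nt, A=8 T=3 G=5 C=4): 3' end ATA has 0 G/C, need ≥1 ✗; longest run = 4 ✓; Tm = 2·11 + 4·9 = 58°C, outside 62–72°C ✗ — fails.

Primer B and Primer C.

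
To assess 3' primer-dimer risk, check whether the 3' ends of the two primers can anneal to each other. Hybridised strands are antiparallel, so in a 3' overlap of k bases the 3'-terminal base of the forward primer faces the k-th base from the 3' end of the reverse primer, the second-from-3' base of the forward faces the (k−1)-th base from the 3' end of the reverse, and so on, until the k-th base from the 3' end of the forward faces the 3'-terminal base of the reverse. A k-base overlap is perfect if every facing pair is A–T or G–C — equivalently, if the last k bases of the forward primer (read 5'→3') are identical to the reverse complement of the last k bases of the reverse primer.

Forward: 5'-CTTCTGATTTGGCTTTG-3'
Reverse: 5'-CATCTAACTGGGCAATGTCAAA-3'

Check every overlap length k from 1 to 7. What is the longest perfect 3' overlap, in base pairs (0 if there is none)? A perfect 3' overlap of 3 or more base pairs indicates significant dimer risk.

Longest perfect overlap: 4 complementary base pairs; significant dimer risk (threshold 3).

Last 7 bases (5'→3') — forward …GGCTTTG, reverse …TGTCAAA.
Reverse complement of the reverse primer's last 7 bases: TTTGACA; its first k bases are the reverse complement of the reverse primer's last k bases, so a perfect k-base overlap needs the forward primer's last k bases to equal them.
Comparing (forward last k vs required): k=1: G vs T ✗; k=2: TG vs TT ✗; k=3: TTG vs TTT ✗; k=4: TTTG vs TTTG ✓; k=5: CTTTG vs TTTGA ✗; k=6: GCTTTG vs TTTGAC ✗; k=7: GGCTTTG vs TTTGACA ✗.
Only k = 4 is perfect, so the longest perfect 3' overlap is 4.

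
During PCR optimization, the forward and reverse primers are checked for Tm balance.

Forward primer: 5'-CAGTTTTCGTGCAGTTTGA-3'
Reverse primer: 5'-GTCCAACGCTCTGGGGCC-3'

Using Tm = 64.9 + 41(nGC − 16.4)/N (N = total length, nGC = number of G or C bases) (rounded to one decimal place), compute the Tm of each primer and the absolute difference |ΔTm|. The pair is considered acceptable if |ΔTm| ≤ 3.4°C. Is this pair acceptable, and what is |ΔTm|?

|ΔTm| = 10.4°C; the pair is not acceptable.

Forward: G+C = 8, N = 19 → Tm = 64.9 + 41·(8 − 16.4)/19 = 46.8°C.
Reverse: G+C = 13, N = 18 → Tm = 64.9 + 41·(13 − 16.4)/18 = 57.2°C.
|ΔTm| = |46.8 − 57.2| = 10.4°C, > 3.4°C.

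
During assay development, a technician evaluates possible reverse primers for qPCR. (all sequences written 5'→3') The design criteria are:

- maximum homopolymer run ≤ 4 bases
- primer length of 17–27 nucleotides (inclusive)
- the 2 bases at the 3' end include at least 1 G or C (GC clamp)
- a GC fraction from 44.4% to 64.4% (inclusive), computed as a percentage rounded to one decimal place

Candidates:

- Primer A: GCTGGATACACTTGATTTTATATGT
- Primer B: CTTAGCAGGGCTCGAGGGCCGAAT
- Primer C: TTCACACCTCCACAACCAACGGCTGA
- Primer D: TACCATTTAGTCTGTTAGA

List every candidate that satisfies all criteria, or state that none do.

Primer C only.

Primer A (25 nt, A=6 T=11 G=5 C=3): longest run = 4 ✓; length 25 ✓; 3' end GT has 1 G/C ✓; GC 8/25 = 32.0%, outside 44.4–64.4% ✗ — fails.
Primer B (24 nt, A=5 T=4 G=9 C=6): longest run = 3 ✓; length 24 ✓; 3' end AT has 0 G/C, need ≥1 ✗; GC 15/24 = 62.5% ✓ — fails.
Primer C (26 nt, A=8 T=4 G=3 C=11): longest run = 2 ✓; length 26 ✓; 3' end GA has 1 G/C ✓; GC 14/26 = 53.8% ✓ — passes.
Primer D (19 nt, A=5 T=8 G=3 C=3): longest run = 3 ✓; length 19 ✓; 3' end GA has 1 G/C ✓; GC 6/19 = 31.6%, outside 44.4–64.4% ✗ — fails.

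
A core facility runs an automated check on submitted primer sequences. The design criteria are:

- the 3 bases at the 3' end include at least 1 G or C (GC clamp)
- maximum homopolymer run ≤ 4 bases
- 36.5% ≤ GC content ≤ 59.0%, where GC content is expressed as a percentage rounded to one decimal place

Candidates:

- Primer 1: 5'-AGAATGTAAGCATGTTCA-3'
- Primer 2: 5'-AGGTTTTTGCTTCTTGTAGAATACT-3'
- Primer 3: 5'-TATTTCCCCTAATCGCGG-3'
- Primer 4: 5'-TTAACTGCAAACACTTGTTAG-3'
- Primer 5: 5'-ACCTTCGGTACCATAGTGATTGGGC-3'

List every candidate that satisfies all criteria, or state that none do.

Primer 1 (18 nt, A=7 T=5 G=4 C=2): 3' end TCA has 1 G/C ✓; longest run = 2 ✓; GC 6/18 = 33.3%, outside 36.5–59.0% ✗ — fails.
Primer 2 (25 nt, A=5 T=12 G=5 C=3): 3' end ACT has 1 G/C ✓; longest run = 5, exceeds 4 ✗; GC 8/25 = 32.0%, outside 36.5–59.0% ✗ — fails.
Primer 3 (18 nt, A=3 T=6 G=3 C=6): 3' end CGG has 3 G/C ✓; longest run = 4 ✓; GC 9/18 = 50.0% ✓ — passes.
Primer 4 (21 nt, A=7 T=7 G=3 C=4): 3' end TAG has 1 G/C ✓; longest run = 3 ✓; GC 7/21 = 33.3%, outside 36.5–59.0% ✗ — fails.
Primer 5 (25 nt, A=5 T=7 G=7 C=6): 3' end GGC has 3 G/C ✓; longest run = 3 ✓; GC 13/25 = 52.0% ✓ — passes.

Primer 3 and Primer 5.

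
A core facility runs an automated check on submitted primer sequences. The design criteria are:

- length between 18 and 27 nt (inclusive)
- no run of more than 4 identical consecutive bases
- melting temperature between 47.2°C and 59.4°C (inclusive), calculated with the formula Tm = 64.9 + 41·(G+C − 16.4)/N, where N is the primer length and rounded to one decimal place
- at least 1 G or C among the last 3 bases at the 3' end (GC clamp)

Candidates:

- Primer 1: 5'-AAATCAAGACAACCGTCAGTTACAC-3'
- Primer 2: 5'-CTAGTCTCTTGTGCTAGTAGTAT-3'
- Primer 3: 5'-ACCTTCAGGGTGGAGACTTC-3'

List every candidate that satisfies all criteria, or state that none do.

Primer 1 (25 nt, A=11 T=4 G=3 C=7): length 25 ✓; longest run = 3 ✓; Tm = 64.9 + 41·(10 − 16.4)/25 = 54.4°C ✓; 3' end CAC has 2 G/C ✓ — passes.
Primer 2 (23 nt, A=4 T=10 G=5 C=4): length 23 ✓; longest run = 2 ✓; Tm = 64.9 + 41·(9 − 16.4)/23 = 51.7°C ✓; 3' end TAT has 0 G/C, need ≥1 ✗ — fails.
Primer 3 (20 nt, A=4 T=5 G=6 C=5): length 20 ✓; longest run = 3 ✓; Tm = 64.9 + 41·(11 − 16.4)/20 = 53.8°C ✓; 3' end TTC has 1 G/C ✓ — passes.

Primer 1 and Primer 3.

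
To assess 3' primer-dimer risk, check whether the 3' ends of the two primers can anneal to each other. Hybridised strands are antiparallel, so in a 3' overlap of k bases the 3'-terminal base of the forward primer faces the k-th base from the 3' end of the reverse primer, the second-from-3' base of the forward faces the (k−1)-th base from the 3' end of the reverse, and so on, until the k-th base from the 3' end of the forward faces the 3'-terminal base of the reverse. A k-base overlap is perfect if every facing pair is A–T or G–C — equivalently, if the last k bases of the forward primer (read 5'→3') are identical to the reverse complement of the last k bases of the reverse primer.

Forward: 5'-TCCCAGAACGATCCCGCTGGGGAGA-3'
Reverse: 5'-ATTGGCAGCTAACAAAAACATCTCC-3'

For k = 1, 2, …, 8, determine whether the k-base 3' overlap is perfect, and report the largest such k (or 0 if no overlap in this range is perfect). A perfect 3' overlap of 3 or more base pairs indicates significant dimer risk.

Longest perfect overlap: 5 complementary base pairs; significant dimer risk (threshold 3).

Last 8 bases (5'→3') — forward …TGGGGAGA, reverse …ACATCTCC.
Reverse complement of the reverse primer's last 8 bases: GGAGATGT; its first k bases are the reverse complement of the reverse primer's last k bases, so a perfect k-base overlap needs the forward primer's last k bases to equal them.
Comparing (forward last k vs required): k=1: A vs G ✗; k=2: GA vs GG ✗; k=3: AGA vs GGA ✗; k=4: GAGA vs GGAG ✗; k=5: GGAGA vs GGAGA ✓; k=6: GGGAGA vs GGAGAT ✗; k=7: GGGGAGA vs GGAGATG ✗; k=8: TGGGGAGA vs GGAGATGT ✗.
Only k = 5 is perfect, so the longest perfect 3' overlap is 5.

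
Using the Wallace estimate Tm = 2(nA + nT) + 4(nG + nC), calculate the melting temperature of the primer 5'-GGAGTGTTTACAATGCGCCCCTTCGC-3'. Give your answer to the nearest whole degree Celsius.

Base counts: A=4, T=7, G=7, C=8 (length 26).
Tm = 2·(4+7) + 4·(7+8) = 2·11 + 4·15 = 22 + 60 = 82°C.

82°C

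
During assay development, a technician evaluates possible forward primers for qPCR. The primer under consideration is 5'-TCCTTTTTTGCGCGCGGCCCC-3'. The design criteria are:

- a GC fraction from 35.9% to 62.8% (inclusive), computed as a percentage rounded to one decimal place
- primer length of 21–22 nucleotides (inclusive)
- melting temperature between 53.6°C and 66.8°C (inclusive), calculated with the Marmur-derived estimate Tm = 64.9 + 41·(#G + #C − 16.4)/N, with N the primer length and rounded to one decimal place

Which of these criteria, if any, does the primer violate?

Fails: GC content.

Base counts: A=0, T=7, G=5, C=9 (length 21).
GC content: GC 14/21 = 66.7%, outside 35.9–62.8% ✗
length: length 21 ✓
Tm: Tm = 64.9 + 41·(14 − 16.4)/21 = 60.2°C ✓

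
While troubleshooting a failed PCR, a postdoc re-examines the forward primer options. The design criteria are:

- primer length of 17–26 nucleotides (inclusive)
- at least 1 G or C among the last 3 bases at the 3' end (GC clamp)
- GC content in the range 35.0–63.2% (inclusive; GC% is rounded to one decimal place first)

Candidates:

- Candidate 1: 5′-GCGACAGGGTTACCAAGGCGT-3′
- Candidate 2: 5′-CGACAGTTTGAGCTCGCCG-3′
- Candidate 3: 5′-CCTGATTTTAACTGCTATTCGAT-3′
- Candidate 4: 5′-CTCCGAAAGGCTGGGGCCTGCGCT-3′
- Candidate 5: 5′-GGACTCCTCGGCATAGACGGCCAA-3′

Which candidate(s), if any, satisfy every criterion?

Candidate 1, Candidate 2 and Candidate 5.

Candidate 1 (21 nt, A=5 T=3 G=8 C=5): length 21 ✓; 3' end CGT has 2 G/C ✓; GC 13/21 = 61.9% ✓ — passes.
Candidate 2 (19 nt, A=3 T=4 G=6 C=6): length 19 ✓; 3' end CCG has 3 G/C ✓; GC 12/19 = 63.2% ✓ — passes.
Candidate 3 (23 nt, A=5 T=10 G=3 C=5): length 23 ✓; 3' end GAT has 1 G/C ✓; GC 8/23 = 34.8%, outside 35.0–63.2% ✗ — fails.
Candidate 4 (24 nt, A=3 T=4 G=9 C=8): length 24 ✓; 3' end GCT has 2 G/C ✓; GC 17/24 = 70.8%, outside 35.0–63.2% ✗ — fails.
Candidate 5 (24 nt, A=6 T=3 G=7 C=8): length 24 ✓; 3' end CAA has 1 G/C ✓; GC 15/24 = 62.5% ✓ — passes.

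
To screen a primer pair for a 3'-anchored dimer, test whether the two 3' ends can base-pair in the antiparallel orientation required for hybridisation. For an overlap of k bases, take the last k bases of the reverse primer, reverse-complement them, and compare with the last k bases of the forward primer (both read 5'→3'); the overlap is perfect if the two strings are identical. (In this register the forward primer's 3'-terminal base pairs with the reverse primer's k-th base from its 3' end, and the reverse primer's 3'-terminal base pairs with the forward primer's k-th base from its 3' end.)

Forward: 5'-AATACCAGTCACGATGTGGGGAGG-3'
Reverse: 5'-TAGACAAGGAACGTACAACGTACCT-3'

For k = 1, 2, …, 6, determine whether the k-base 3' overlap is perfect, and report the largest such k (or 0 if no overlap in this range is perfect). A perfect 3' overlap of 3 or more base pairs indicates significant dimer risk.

Last 6 bases (5'→3') — forward …GGGAGG, reverse …GTACCT.
Reverse complement of the reverse primer's last 6 bases: AGGTAC; its first k bases are the reverse complement of the reverse primer's last k bases, so a perfect k-base overlap needs the forward primer's last k bases to equal them.
Comparing (forward last k vs required): k=1: G vs A ✗; k=2: GG vs AG ✗; k=3: AGG vs AGG ✓; k=4: GAGG vs AGGT ✗; k=5: GGAGG vs AGGTA ✗; k=6: GGGAGG vs AGGTAC ✗.
Only k = 3 is perfect, so the longest perfect 3' overlap is 3.

Longest perfect overlap: 3 complementary base pairs; significant dimer risk (threshold 3).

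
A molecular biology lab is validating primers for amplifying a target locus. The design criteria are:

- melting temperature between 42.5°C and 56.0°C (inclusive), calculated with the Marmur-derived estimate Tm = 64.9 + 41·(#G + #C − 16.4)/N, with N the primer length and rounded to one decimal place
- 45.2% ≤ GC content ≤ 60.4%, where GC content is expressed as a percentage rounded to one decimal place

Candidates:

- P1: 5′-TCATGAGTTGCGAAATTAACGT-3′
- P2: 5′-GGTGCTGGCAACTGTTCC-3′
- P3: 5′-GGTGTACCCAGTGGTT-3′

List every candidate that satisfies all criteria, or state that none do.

P1 (22 nt, A=7 T=7 G=5 C=3): Tm = 64.9 + 41·(8 − 16.4)/22 = 49.2°C ✓; GC 8/22 = 36.4%, outside 45.2–60.4% ✗ — fails.
P2 (18 nt, A=2 T=5 G=6 C=5): Tm = 64.9 + 41·(11 − 16.4)/18 = 52.6°C ✓; GC 11/18 = 61.1%, outside 45.2–60.4% ✗ — fails.
P3 (16 nt, A=2 T=5 G=6 C=3): Tm = 64.9 + 41·(9 − 16.4)/16 = 45.9°C ✓; GC 9/16 = 56.3% ✓ — passes.

P3 only.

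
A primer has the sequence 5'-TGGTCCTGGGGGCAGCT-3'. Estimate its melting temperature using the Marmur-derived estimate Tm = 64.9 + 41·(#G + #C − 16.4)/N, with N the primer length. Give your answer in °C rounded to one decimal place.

Base counts: A=1, T=4, G=8, C=4; G+C = 12, N = 17.
Tm = 64.9 + 41·(12 − 16.4)/17 = 64.9 + -180.40/17 = 54.3°C.

54.3°C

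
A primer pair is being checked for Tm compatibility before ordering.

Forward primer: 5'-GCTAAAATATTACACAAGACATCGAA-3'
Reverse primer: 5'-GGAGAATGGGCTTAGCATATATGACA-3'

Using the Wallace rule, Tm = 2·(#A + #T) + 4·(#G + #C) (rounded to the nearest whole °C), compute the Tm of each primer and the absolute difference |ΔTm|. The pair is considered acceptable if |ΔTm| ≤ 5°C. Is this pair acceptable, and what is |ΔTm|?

Forward: A=13 T=5 G=3 C=5 → Tm = 2·18 + 4·8 = 68°C.
Reverse: A=9 T=6 G=8 C=3 → Tm = 2·15 + 4·11 = 74°C.
|ΔTm| = |68 − 74| = 6°C, > 5°C.

|ΔTm| = 6°C; the pair is not acceptable.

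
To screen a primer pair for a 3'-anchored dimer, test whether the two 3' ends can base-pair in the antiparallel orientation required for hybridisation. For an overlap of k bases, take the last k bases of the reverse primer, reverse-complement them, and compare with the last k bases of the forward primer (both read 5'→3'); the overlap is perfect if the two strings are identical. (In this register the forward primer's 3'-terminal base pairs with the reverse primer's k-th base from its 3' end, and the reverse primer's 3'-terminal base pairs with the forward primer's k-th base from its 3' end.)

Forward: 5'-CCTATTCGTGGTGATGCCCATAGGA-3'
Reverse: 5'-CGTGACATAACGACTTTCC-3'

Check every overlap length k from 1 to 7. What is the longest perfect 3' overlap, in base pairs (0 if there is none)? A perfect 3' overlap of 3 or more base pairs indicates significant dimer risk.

Longest perfect overlap: 3 complementary base pairs; significant dimer risk (threshold 3).

Last 7 bases (5'→3') — forward …CATAGGA, reverse …ACTTTCC.
Reverse complement of the reverse primer's last 7 bases: GGAAAGT; its first k bases are the reverse complement of the reverse primer's last k bases, so a perfect k-base overlap needs the forward primer's last k bases to equal them.
Comparing (forward last k vs required): k=1: A vs G ✗; k=2: GA vs GG ✗; k=3: GGA vs GGA ✓; k=4: AGGA vs GGAA ✗; k=5: TAGGA vs GGAAA ✗; k=6: ATAGGA vs GGAAAG ✗; k=7: CATAGGA vs GGAAAGT ✗.
Only k = 3 is perfect, so the longest perfect 3' overlap is 3.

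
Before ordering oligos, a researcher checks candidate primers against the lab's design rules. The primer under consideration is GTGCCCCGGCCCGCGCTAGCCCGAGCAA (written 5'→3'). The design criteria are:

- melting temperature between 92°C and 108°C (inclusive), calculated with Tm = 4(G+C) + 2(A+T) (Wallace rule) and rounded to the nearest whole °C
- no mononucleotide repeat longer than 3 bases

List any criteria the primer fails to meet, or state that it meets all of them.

Fails: homopolymer run.

Base counts: A=4, T=2, G=9, C=13 (length 28).
Tm: Tm = 2·6 + 4·22 = 100°C ✓
homopolymer run: longest run = 4, exceeds 3 ✗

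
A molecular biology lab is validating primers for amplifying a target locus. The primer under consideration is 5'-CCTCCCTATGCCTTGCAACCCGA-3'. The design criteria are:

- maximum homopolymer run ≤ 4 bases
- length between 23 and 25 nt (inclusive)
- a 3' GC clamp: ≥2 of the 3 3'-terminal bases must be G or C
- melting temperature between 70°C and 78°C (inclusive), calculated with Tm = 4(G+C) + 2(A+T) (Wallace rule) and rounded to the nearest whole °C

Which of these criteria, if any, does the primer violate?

Meets all criteria.

Base counts: A=4, T=5, G=3, C=11 (length 23).
homopolymer run: longest run = 3 ✓
length: length 23 ✓
GC clamp: 3' end CGA has 2 G/C ✓
Tm: Tm = 2·9 + 4·14 = 74°C ✓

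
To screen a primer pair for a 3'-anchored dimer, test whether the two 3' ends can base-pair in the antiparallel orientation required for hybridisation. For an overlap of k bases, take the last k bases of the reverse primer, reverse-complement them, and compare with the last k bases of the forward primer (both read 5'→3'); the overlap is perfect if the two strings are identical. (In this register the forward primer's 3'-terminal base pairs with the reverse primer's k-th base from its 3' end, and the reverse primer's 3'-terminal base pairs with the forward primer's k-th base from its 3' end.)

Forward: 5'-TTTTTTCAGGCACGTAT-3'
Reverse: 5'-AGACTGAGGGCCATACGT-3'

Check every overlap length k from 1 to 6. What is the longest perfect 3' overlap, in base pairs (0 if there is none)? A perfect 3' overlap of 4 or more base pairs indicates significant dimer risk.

Last 6 bases (5'→3') — forward …ACGTAT, reverse …ATACGT.
Reverse complement of the reverse primer's last 6 bases: ACGTAT; its first k bases are the reverse complement of the reverse primer's last k bases, so a perfect k-base overlap needs the forward primer's last k bases to equal them.
Comparing (forward last k vs required): k=1: T vs A ✗; k=2: AT vs AC ✗; k=3: TAT vs ACG ✗; k=4: GTAT vs ACGT ✗; k=5: CGTAT vs ACGTA ✗; k=6: ACGTAT vs ACGTAT ✓.
Only k = 6 is perfect, so the longest perfect 3' overlap is 6.

Longest perfect overlap: 6 complementary base pairs; significant dimer risk (threshold 4).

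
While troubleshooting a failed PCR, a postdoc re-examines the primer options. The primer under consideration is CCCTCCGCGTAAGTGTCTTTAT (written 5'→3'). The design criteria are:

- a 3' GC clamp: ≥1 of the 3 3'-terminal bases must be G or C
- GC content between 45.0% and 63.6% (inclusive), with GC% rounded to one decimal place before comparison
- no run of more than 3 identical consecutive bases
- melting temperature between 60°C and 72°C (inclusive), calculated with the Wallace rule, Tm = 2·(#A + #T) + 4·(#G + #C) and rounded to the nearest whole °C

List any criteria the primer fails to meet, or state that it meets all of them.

Fails: GC clamp.

Base counts: A=3, T=8, G=4, C=7 (length 22).
GC clamp: 3' end TAT has 0 G/C, need ≥1 ✗
GC content: GC 11/22 = 50.0% ✓
homopolymer run: longest run = 3 ✓
Tm: Tm = 2·11 + 4·11 = 66°C ✓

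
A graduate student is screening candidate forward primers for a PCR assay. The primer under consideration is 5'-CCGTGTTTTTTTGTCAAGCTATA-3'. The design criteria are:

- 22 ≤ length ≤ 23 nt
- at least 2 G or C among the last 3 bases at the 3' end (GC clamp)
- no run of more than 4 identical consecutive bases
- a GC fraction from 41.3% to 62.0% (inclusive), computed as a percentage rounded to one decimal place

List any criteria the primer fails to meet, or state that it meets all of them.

Fails: GC clamp, homopolymer run, GC content.

Base counts: A=4, T=11, G=4, C=4 (length 23).
length: length 23 ✓
GC clamp: 3' end ATA has 0 G/C, need ≥2 ✗
homopolymer run: longest run = 7, exceeds 4 ✗
GC content: GC 8/23 = 34.8%, outside 41.3–62.0% ✗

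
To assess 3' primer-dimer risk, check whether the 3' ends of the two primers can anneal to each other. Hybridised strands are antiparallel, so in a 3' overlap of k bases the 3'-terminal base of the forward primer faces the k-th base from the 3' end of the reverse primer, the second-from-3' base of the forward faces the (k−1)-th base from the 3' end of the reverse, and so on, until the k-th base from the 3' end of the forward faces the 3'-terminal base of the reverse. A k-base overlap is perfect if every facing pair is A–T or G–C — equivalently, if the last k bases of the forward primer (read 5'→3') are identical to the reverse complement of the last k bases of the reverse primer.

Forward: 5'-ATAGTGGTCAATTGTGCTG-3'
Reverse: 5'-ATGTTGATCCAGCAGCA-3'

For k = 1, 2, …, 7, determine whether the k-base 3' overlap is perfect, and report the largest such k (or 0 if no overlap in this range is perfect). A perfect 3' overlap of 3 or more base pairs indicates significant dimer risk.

Last 7 bases (5'→3') — forward …TGTGCTG, reverse …AGCAGCA.
Reverse complement of the reverse primer's last 7 bases: TGCTGCT; its first k bases are the reverse complement of the reverse primer's last k bases, so a perfect k-base overlap needs the forward primer's last k bases to equal them.
Comparing (forward last k vs required): k=1: G vs T ✗; k=2: TG vs TG ✓; k=3: CTG vs TGC ✗; k=4: GCTG vs TGCT ✗; k=5: TGCTG vs TGCTG ✓; k=6: GTGCTG vs TGCTGC ✗; k=7: TGTGCTG vs TGCTGCT ✗.
Perfect overlaps at k = 2, 5; the largest is 5.

Longest perfect overlap: 5 complementary base pairs; significant dimer risk (threshold 3).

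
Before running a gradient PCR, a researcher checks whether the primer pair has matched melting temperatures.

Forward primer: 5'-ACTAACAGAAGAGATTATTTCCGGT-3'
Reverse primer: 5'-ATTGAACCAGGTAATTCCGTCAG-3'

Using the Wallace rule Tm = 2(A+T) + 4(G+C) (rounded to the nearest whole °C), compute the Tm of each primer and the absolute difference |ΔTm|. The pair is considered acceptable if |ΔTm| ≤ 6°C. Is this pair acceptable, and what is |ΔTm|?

Forward: A=9 T=7 G=5 C=4 → Tm = 2·16 + 4·9 = 68°C.
Reverse: A=7 T=6 G=5 C=5 → Tm = 2·13 + 4·10 = 66°C.
|ΔTm| = |68 − 66| = 2°C, ≤ 6°C.

|ΔTm| = 2°C; the pair is acceptable.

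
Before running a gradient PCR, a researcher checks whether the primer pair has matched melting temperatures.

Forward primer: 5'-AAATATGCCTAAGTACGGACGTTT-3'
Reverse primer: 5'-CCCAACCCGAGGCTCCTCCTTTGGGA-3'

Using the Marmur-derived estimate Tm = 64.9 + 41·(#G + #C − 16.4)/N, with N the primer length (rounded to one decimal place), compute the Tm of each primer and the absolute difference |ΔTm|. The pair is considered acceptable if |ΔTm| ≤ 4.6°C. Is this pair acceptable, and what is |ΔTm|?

|ΔTm| = 13.5°C; the pair is not acceptable.

Forward: G+C = 9, N = 24 → Tm = 64.9 + 41·(9 − 16.4)/24 = 52.3°C.
Reverse: G+C = 17, N = 26 → Tm = 64.9 + 41·(17 − 16.4)/26 = 65.8°C.
|ΔTm| = |52.3 − 65.8| = 13.5°C, > 4.6°C.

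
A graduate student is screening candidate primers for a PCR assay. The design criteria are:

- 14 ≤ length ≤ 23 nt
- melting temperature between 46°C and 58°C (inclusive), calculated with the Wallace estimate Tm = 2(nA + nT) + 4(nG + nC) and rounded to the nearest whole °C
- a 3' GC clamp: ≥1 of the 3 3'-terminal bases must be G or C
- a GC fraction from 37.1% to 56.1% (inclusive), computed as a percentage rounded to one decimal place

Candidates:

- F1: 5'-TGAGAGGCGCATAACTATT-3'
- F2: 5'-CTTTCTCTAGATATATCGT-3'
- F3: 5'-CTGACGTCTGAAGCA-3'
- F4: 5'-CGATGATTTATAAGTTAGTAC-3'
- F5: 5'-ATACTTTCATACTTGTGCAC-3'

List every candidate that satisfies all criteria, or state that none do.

F3 only.

F1 (19 nt, A=6 T=5 G=5 C=3): length 19 ✓; Tm = 2·11 + 4·8 = 54°C ✓; 3' end ATT has 0 G/C, need ≥1 ✗; GC 8/19 = 42.1% ✓ — fails.
F2 (19 nt, A=4 T=9 G=2 C=4): length 19 ✓; Tm = 2·13 + 4·6 = 50°C ✓; 3' end CGT has 2 G/C ✓; GC 6/19 = 31.6%, outside 37.1–56.1% ✗ — fails.
F3 (15 nt, A=4 T=3 G=4 C=4): length 15 ✓; Tm = 2·7 + 4·8 = 46°C ✓; 3' end GCA has 2 G/C ✓; GC 8/15 = 53.3% ✓ — passes.
F4 (21 nt, A=7 T=8 G=4 C=2): length 21 ✓; Tm = 2·15 + 4·6 = 54°C ✓; 3' end TAC has 1 G/C ✓; GC 6/21 = 28.6%, outside 37.1–56.1% ✗ — fails.
F5 (20 nt, A=5 T=8 G=2 C=5): length 20 ✓; Tm = 2·13 + 4·7 = 54°C ✓; 3' end CAC has 2 G/C ✓; GC 7/20 = 35.0%, outside 37.1–56.1% ✗ — fails.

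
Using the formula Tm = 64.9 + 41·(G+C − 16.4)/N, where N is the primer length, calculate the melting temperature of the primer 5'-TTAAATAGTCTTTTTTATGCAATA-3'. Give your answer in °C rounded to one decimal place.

43.7°C

Base counts: A=8, T=12, G=2, C=2; G+C = 4, N = 24.
Tm = 64.9 + 41·(4 − 16.4)/24 = 64.9 + -508.40/24 = 43.7°C.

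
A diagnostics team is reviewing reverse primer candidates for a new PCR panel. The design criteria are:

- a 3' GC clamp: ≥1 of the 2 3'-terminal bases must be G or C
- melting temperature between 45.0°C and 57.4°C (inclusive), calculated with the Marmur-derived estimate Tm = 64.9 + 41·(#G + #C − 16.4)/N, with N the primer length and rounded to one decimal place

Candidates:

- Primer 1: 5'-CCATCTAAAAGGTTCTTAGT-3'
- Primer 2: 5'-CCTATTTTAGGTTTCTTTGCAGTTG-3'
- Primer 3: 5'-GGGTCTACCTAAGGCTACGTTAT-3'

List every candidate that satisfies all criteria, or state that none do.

Primer 1 and Primer 2.

Primer 1 (20 nt, A=6 T=7 G=3 C=4): 3' end GT has 1 G/C ✓; Tm = 64.9 + 41·(7 − 16.4)/20 = 45.6°C ✓ — passes.
Primer 2 (25 nt, A=3 T=13 G=5 C=4): 3' end TG has 1 G/C ✓; Tm = 64.9 + 41·(9 − 16.4)/25 = 52.8°C ✓ — passes.
Primer 3 (23 nt, A=5 T=7 G=6 C=5): 3' end AT has 0 G/C, need ≥1 ✗; Tm = 64.9 + 41·(11 − 16.4)/23 = 55.3°C ✓ — fails.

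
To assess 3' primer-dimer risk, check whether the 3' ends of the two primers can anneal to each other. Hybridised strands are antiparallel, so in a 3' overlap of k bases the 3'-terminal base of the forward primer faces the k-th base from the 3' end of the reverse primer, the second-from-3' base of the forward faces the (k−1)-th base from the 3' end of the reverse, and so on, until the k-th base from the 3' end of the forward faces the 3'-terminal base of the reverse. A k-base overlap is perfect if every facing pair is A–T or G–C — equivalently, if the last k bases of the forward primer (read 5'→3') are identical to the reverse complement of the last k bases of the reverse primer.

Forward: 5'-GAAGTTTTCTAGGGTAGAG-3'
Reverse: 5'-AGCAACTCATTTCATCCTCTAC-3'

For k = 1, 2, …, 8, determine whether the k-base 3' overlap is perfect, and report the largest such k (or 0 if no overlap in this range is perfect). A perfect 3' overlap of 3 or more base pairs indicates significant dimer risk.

Longest perfect overlap: 6 complementary base pairs; significant dimer risk (threshold 3).

Last 8 bases (5'→3') — forward …GGGTAGAG, reverse …TCCTCTAC.
Reverse complement of the reverse primer's last 8 bases: GTAGAGGA; its first k bases are the reverse complement of the reverse primer's last k bases, so a perfect k-base overlap needs the forward primer's last k bases to equal them.
Comparing (forward last k vs required): k=1: G vs G ✓; k=2: AG vs GT ✗; k=3: GAG vs GTA ✗; k=4: AGAG vs GTAG ✗; k=5: TAGAG vs GTAGA ✗; k=6: GTAGAG vs GTAGAG ✓; k=7: GGTAGAG vs GTAGAGG ✗; k=8: GGGTAGAG vs GTAGAGGA ✗.
Perfect overlaps at k = 1, 6; the largest is 6.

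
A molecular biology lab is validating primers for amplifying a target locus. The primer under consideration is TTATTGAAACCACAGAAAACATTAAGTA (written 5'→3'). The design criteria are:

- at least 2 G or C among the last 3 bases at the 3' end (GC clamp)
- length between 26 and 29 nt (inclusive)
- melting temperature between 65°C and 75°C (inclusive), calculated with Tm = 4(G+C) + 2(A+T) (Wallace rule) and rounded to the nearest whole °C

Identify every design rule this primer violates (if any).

Base counts: A=14, T=7, G=3, C=4 (length 28).
GC clamp: 3' end GTA has 1 G/C, need ≥2 ✗
length: length 28 ✓
Tm: Tm = 2·21 + 4·7 = 70°C ✓

Fails: GC clamp.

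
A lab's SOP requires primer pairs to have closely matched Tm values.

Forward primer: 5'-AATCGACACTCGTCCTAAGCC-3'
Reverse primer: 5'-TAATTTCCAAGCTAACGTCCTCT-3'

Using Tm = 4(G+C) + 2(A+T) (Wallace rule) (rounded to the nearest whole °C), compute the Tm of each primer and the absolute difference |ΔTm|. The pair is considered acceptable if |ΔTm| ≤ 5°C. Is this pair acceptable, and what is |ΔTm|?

Forward: A=6 T=4 G=3 C=8 → Tm = 2·10 + 4·11 = 64°C.
Reverse: A=6 T=8 G=2 C=7 → Tm = 2·14 + 4·9 = 64°C.
|ΔTm| = |64 − 64| = 0°C, ≤ 5°C.

|ΔTm| = 0°C; the pair is acceptable.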